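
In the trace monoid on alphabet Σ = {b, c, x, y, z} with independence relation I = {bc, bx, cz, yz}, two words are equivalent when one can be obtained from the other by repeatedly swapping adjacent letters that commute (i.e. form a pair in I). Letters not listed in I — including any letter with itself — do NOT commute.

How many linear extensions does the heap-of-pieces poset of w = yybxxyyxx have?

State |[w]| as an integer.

0(y) covers ∅
1(y) covers 0:y
2(b) covers 1:y
3(x) covers 1:y
4(x) covers 3:x
5(y) covers 2:b, 4:x
6(y) covers 5:y
7(x) covers 6:y
8(x) covers 7:x
floor of heap: 0:y
completions by unplaced set U, small U first (add the entries for U minus each lowest piece of U):
  |U|=1: {8}:1
  |U|=2: {7,8}:1
  |U|=3: {6,7,8}:1
  |U|=4: {5,6,7,8}:1
  |U|=5: {2,5,6,7,8}:1  {4,5,6,7,8}:1
  |U|=6: {2,4,5,6,7,8}:2  {3,4,5,6,7,8}:1
  |U|=7: {2,3,4,5,6,7,8}:3
  start at 0(y): 3

3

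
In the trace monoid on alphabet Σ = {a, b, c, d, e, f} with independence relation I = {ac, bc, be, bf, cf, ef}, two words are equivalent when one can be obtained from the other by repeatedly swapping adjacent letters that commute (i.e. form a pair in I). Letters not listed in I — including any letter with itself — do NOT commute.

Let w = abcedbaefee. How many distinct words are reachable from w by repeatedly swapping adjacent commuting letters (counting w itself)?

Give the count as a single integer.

drop 0:a onto floor
drop 1:b onto {0:a}
drop 2:c onto floor
drop 3:e onto {0:a, 2:c}
drop 4:d onto {1:b, 3:e}
drop 5:b onto {4:d}
drop 6:a onto {5:b}
drop 7:e onto {6:a}
drop 8:f onto {6:a}
drop 9:e onto {7:e}
drop 10:e onto {9:e}
ground layer = {0:a, 2:c}
drop-orders for the pieces not yet dropped (sum over which currently-grounded one goes next):
  1 to go: {8} 1  {10} 1
  2 to go: {8,10} 2  {9,10} 1
  3 to go: {7,9,10} 1  {8,9,10} 3
  4 to go: {7,8,9,10} 4
  5 to go: {6,7,8,9,10} 4
  6 to go: {5,6,7,8,9,10} 4
  7 to go: {4,5,6,7,8,9,10} 4
  8 to go: {1,4,5,6,7,8,9,10} 4  {3,4,5,6,7,8,9,10} 4
  9 to go: {1,3,4,5,6,7,8,9,10} 8  {2,3,4,5,6,7,8,9,10} 4
  if 0:a drops first: 12 orders
  if 2:c drops first: 8 orders
heap linearizations: 20

20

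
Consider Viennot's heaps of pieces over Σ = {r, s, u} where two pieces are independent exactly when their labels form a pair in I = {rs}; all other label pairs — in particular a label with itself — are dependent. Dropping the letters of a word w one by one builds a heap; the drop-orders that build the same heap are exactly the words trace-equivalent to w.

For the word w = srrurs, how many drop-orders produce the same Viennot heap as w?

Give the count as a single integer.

piece 0:s — minimal
piece 1:r — minimal
piece 2:r rests on {1:r}
piece 3:u rests on {0:s, 2:r}
piece 4:r rests on {3:u}
piece 5:s rests on {3:u}
minimal pieces: {0:s, 1:r}
ways to finish when only these pieces remain (= sum over removing one remaining piece with nothing left below it):
  1 left: {4}→1  {5}→1
  2 left: {4,5}→2
  3 left: {3,4,5}→2
  4 left: {0,3,4,5}→2  {2,3,4,5}→2
  placing 0:s first → 2 extensions
  placing 1:r first → 4 extensions
total linear extensions = 6

6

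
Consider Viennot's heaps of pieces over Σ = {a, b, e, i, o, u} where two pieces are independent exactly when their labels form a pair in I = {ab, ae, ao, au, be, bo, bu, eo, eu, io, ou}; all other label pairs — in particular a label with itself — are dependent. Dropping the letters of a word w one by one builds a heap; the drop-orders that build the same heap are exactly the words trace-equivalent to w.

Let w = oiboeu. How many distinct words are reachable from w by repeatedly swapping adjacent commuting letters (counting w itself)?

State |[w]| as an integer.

90

#0=o has no predecessor
#1=i has no predecessor
#2=b depends on [1:i]
#3=o depends on [0:o]
#4=e depends on [1:i]
#5=u depends on [1:i]
sources: [0:o, 1:i]
N(rest) = Σ N(rest − s) over sources s of rest; N(one piece) = 1:
  size 1 → [2]=1  [3]=1  [4]=1  [5]=1
  size 2 → [0,3]=1  [2,3]=2  [2,4]=2  [2,5]=2  [3,4]=2  [3,5]=2  [4,5]=2
  size 3 → [0,2,3]=3  [0,3,4]=3  [0,3,5]=3  [2,3,4]=6  [2,3,5]=6  [2,4,5]=6  [3,4,5]=6
  size 4 → [0,2,3,4]=12  [0,2,3,5]=12  [0,3,4,5]=12  [1,2,4,5]=6  [2,3,4,5]=24
  first=0(o) contributes 30
  first=1(i) contributes 60
|[w]| = 90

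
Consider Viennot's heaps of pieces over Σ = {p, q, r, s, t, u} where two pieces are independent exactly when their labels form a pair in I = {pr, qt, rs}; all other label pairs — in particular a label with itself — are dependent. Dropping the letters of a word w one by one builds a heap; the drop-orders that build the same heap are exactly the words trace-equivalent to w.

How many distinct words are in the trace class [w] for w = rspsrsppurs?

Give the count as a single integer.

piece 0:r — minimal
piece 1:s — minimal
piece 2:p rests on {1:s}
piece 3:s rests on {2:p}
piece 4:r rests on {0:r}
piece 5:s rests on {3:s}
piece 6:p rests on {5:s}
piece 7:p rests on {6:p}
piece 8:u rests on {4:r, 7:p}
piece 9:r rests on {8:u}
piece 10:s rests on {8:u}
minimal pieces: {0:r, 1:s}
ways to finish when only these pieces remain (= sum over removing one remaining piece with nothing left below it):
  1 left: {9}→1  {10}→1
  2 left: {9,10}→2
  3 left: {8,9,10}→2
  4 left: {4,8,9,10}→2  {7,8,9,10}→2
  5 left: {0,4,8,9,10}→2  {4,7,8,9,10}→4  {6,7,8,9,10}→2
  6 left: {0,4,7,8,9,10}→6  {4,6,7,8,9,10}→6  {5,6,7,8,9,10}→2
  7 left: {0,4,6,7,8,9,10}→12  {3,5,6,7,8,9,10}→2  {4,5,6,7,8,9,10}→8
  8 left: {0,4,5,6,7,8,9,10}→20  {2,3,5,6,7,8,9,10}→2  {3,4,5,6,7,8,9,10}→10
  9 left: {0,3,4,5,6,7,8,9,10}→30  {1,2,3,5,6,7,8,9,10}→2  {2,3,4,5,6,7,8,9,10}→12
  placing 0:r first → 14 extensions
  placing 1:s first → 42 extensions
total linear extensions = 56

56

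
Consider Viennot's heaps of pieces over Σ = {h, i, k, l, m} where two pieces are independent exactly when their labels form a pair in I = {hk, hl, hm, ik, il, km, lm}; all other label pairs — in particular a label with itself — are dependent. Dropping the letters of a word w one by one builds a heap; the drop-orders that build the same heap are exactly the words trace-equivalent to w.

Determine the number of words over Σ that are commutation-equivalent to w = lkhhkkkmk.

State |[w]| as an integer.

drop 0:l onto floor
drop 1:k onto {0:l}
drop 2:h onto floor
drop 3:h onto {2:h}
drop 4:k onto {1:k}
drop 5:k onto {4:k}
drop 6:k onto {5:k}
drop 7:m onto floor
drop 8:k onto {6:k}
ground layer = {0:l, 2:h, 7:m}
drop-orders for the pieces not yet dropped (sum over which currently-grounded one goes next):
  1 to go: {3} 1  {7} 1  {8} 1
  2 to go: {2,3} 1  {3,7} 2  {3,8} 2  {6,8} 1  {7,8} 2
  3 to go: {2,3,7} 3  {2,3,8} 3  {3,6,8} 3  {3,7,8} 6  {5,6,8} 1  {6,7,8} 3
  4 to go: {2,3,6,8} 6  {2,3,7,8} 12  {3,5,6,8} 4  {3,6,7,8} 12  {4,5,6,8} 1  {5,6,7,8} 4
  5 to go: {1,4,5,6,8} 1  {2,3,5,6,8} 10  {2,3,6,7,8} 30  {3,4,5,6,8} 5  {3,5,6,7,8} 20  {4,5,6,7,8} 5
  6 to go: {0,1,4,5,6,8} 1  {1,3,4,5,6,8} 6  {1,4,5,6,7,8} 6  {2,3,4,5,6,8} 15  {2,3,5,6,7,8} 60  {3,4,5,6,7,8} 30
  7 to go: {0,1,3,4,5,6,8} 7  {0,1,4,5,6,7,8} 7  {1,2,3,4,5,6,8} 21  {1,3,4,5,6,7,8} 42  {2,3,4,5,6,7,8} 105
  if 0:l drops first: 168 orders
  if 2:h drops first: 56 orders
  if 7:m drops first: 28 orders
heap linearizations: 252

252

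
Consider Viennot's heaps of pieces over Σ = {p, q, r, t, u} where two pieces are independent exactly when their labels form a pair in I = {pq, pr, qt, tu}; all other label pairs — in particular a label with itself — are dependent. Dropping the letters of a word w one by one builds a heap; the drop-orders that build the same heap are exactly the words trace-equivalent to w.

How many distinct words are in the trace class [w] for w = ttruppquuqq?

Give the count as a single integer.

3

0(t) covers ∅
1(t) covers 0:t
2(r) covers 1:t
3(u) covers 2:r
4(p) covers 3:u
5(p) covers 4:p
6(q) covers 3:u
7(u) covers 5:p, 6:q
8(u) covers 7:u
9(q) covers 8:u
10(q) covers 9:q
floor of heap: 0:t
completions by unplaced set U, small U first (add the entries for U minus each lowest piece of U):
  |U|=1: {10}:1
  |U|=2: {9,10}:1
  |U|=3: {8,9,10}:1
  |U|=4: {7,8,9,10}:1
  |U|=5: {5,7,8,9,10}:1  {6,7,8,9,10}:1
  |U|=6: {4,5,7,8,9,10}:1  {5,6,7,8,9,10}:2
  |U|=7: {4,5,6,7,8,9,10}:3
  |U|=8: {3,4,5,6,7,8,9,10}:3
  |U|=9: {2,3,4,5,6,7,8,9,10}:3
  start at 0(t): 3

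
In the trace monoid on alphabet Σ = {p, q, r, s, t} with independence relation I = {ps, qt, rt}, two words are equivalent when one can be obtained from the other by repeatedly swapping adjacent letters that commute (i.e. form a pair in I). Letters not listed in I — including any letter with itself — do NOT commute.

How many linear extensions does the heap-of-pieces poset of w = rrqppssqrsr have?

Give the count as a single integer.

drop 0:r onto floor
drop 1:r onto {0:r}
drop 2:q onto {1:r}
drop 3:p onto {2:q}
drop 4:p onto {3:p}
drop 5:s onto {2:q}
drop 6:s onto {5:s}
drop 7:q onto {4:p, 6:s}
drop 8:r onto {7:q}
drop 9:s onto {8:r}
drop 10:r onto {9:s}
ground layer = {0:r}
drop-orders for the pieces not yet dropped (sum over which currently-grounded one goes next):
  1 to go: {10} 1
  2 to go: {9,10} 1
  3 to go: {8,9,10} 1
  4 to go: {7,8,9,10} 1
  5 to go: {4,7,8,9,10} 1  {6,7,8,9,10} 1
  6 to go: {3,4,7,8,9,10} 1  {4,6,7,8,9,10} 2  {5,6,7,8,9,10} 1
  7 to go: {3,4,6,7,8,9,10} 3  {4,5,6,7,8,9,10} 3
  8 to go: {3,4,5,6,7,8,9,10} 6
  9 to go: {2,3,4,5,6,7,8,9,10} 6
  if 0:r drops first: 6 orders

6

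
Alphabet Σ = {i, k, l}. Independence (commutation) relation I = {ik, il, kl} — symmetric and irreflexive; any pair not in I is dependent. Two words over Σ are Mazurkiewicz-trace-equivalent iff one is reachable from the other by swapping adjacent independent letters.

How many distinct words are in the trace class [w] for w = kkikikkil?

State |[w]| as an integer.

#0=k has no predecessor
#1=k depends on [0:k]
#2=i has no predecessor
#3=k depends on [1:k]
#4=i depends on [2:i]
#5=k depends on [3:k]
#6=k depends on [5:k]
#7=i depends on [4:i]
#8=l has no predecessor
sources: [0:k, 2:i, 8:l]
N(rest) = Σ N(rest − s) over sources s of rest; N(one piece) = 1:
  size 1 → [6]=1  [7]=1  [8]=1
  size 2 → [4,7]=1  [5,6]=1  [6,7]=2  [6,8]=2  [7,8]=2
  size 3 → [2,4,7]=1  [3,5,6]=1  [4,6,7]=3  [4,7,8]=3  [5,6,7]=3  [5,6,8]=3  [6,7,8]=6
  size 4 → [1,3,5,6]=1  [2,4,6,7]=4  [2,4,7,8]=4  [3,5,6,7]=4  [3,5,6,8]=4  [4,5,6,7]=6  [4,6,7,8]=12  [5,6,7,8]=12
  size 5 → [0,1,3,5,6]=1  [1,3,5,6,7]=5  [1,3,5,6,8]=5  [2,4,5,6,7]=10  [2,4,6,7,8]=20  [3,4,5,6,7]=10  [3,5,6,7,8]=20  [4,5,6,7,8]=30
  size 6 → [0,1,3,5,6,7]=6  [0,1,3,5,6,8]=6  [1,3,4,5,6,7]=15  [1,3,5,6,7,8]=30  [2,3,4,5,6,7]=20  [2,4,5,6,7,8]=60  [3,4,5,6,7,8]=60
  size 7 → [0,1,3,4,5,6,7]=21  [0,1,3,5,6,7,8]=42  [1,2,3,4,5,6,7]=35  [1,3,4,5,6,7,8]=105  [2,3,4,5,6,7,8]=140
  first=0(k) contributes 280
  first=2(i) contributes 168
  first=8(l) contributes 56
|[w]| = 504

504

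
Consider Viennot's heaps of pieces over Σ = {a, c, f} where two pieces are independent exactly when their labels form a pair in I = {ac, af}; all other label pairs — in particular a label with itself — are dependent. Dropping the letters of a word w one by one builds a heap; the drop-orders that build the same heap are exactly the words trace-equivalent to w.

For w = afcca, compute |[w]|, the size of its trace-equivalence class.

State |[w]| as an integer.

10

0(a) covers ∅
1(f) covers ∅
2(c) covers 1:f
3(c) covers 2:c
4(a) covers 0:a
floor of heap: 0:a, 1:f
completions by unplaced set U, small U first (add the entries for U minus each lowest piece of U):
  |U|=1: {3}:1  {4}:1
  |U|=2: {0,4}:1  {2,3}:1  {3,4}:2
  |U|=3: {0,3,4}:3  {1,2,3}:1  {2,3,4}:3
  start at 0(a): 4
  start at 1(f): 6
sum over floor = 10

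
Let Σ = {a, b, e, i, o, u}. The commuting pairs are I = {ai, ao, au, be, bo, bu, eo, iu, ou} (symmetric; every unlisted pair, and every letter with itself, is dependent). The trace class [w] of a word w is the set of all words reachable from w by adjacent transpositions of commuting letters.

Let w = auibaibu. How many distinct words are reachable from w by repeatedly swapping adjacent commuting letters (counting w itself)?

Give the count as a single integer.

112

piece 0:a — minimal
piece 1:u — minimal
piece 2:i — minimal
piece 3:b rests on {0:a, 2:i}
piece 4:a rests on {3:b}
piece 5:i rests on {3:b}
piece 6:b rests on {4:a, 5:i}
piece 7:u rests on {1:u}
minimal pieces: {0:a, 1:u, 2:i}
ways to finish when only these pieces remain (= sum over removing one remaining piece with nothing left below it):
  1 left: {6}→1  {7}→1
  2 left: {1,7}→1  {4,6}→1  {5,6}→1  {6,7}→2
  3 left: {1,6,7}→3  {4,5,6}→2  {4,6,7}→3  {5,6,7}→3
  4 left: {1,4,6,7}→6  {1,5,6,7}→6  {3,4,5,6}→2  {4,5,6,7}→8
  5 left: {0,3,4,5,6}→2  {1,4,5,6,7}→20  {2,3,4,5,6}→2  {3,4,5,6,7}→10
  6 left: {0,2,3,4,5,6}→4  {0,3,4,5,6,7}→12  {1,3,4,5,6,7}→30  {2,3,4,5,6,7}→12
  placing 0:a first → 42 extensions
  placing 1:u first → 28 extensions
  placing 2:i first → 42 extensions
total linear extensions = 112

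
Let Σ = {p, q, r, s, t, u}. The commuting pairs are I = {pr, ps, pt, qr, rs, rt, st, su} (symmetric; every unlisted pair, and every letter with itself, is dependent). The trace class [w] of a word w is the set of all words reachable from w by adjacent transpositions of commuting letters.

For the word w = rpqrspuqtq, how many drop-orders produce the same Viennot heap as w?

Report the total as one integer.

#0=r has no predecessor
#1=p has no predecessor
#2=q depends on [1:p]
#3=r depends on [0:r]
#4=s depends on [2:q]
#5=p depends on [2:q]
#6=u depends on [3:r, 5:p]
#7=q depends on [4:s, 6:u]
#8=t depends on [7:q]
#9=q depends on [8:t]
sources: [0:r, 1:p]
N(rest) = Σ N(rest − s) over sources s of rest; N(one piece) = 1:
  size 1 → [9]=1
  size 2 → [8,9]=1
  size 3 → [7,8,9]=1
  size 4 → [4,7,8,9]=1  [6,7,8,9]=1
  size 5 → [3,6,7,8,9]=1  [4,6,7,8,9]=2  [5,6,7,8,9]=1
  size 6 → [0,3,6,7,8,9]=1  [3,4,6,7,8,9]=3  [3,5,6,7,8,9]=2  [4,5,6,7,8,9]=3
  size 7 → [0,3,4,6,7,8,9]=4  [0,3,5,6,7,8,9]=3  [2,4,5,6,7,8,9]=3  [3,4,5,6,7,8,9]=8
  size 8 → [0,3,4,5,6,7,8,9]=15  [1,2,4,5,6,7,8,9]=3  [2,3,4,5,6,7,8,9]=11
  first=0(r) contributes 14
  first=1(p) contributes 26
|[w]| = 40

40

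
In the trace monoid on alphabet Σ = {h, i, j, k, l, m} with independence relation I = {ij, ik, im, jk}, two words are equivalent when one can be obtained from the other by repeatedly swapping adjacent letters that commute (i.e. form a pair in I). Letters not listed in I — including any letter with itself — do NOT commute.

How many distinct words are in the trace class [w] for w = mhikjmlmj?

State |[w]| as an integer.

8

piece 0:m — minimal
piece 1:h rests on {0:m}
piece 2:i rests on {1:h}
piece 3:k rests on {1:h}
piece 4:j rests on {1:h}
piece 5:m rests on {3:k, 4:j}
piece 6:l rests on {2:i, 5:m}
piece 7:m rests on {6:l}
piece 8:j rests on {7:m}
minimal pieces: {0:m}
ways to finish when only these pieces remain (= sum over removing one remaining piece with nothing left below it):
  1 left: {8}→1
  2 left: {7,8}→1
  3 left: {6,7,8}→1
  4 left: {2,6,7,8}→1  {5,6,7,8}→1
  5 left: {2,5,6,7,8}→2  {3,5,6,7,8}→1  {4,5,6,7,8}→1
  6 left: {2,3,5,6,7,8}→3  {2,4,5,6,7,8}→3  {3,4,5,6,7,8}→2
  7 left: {2,3,4,5,6,7,8}→8
  placing 0:m first → 8 extensions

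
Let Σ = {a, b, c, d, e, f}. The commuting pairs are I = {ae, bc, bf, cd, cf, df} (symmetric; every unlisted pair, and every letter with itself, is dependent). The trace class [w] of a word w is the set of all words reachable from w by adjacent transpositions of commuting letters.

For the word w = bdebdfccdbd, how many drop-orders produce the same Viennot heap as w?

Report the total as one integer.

0(b) covers ∅
1(d) covers 0:b
2(e) covers 1:d
3(b) covers 2:e
4(d) covers 3:b
5(f) covers 2:e
6(c) covers 2:e
7(c) covers 6:c
8(d) covers 4:d
9(b) covers 8:d
10(d) covers 9:b
floor of heap: 0:b
completions by unplaced set U, small U first (add the entries for U minus each lowest piece of U):
  |U|=1: {5}:1  {7}:1  {10}:1
  |U|=2: {5,7}:2  {5,10}:2  {6,7}:1  {7,10}:2  {9,10}:1
  |U|=3: {5,6,7}:3  {5,7,10}:6  {5,9,10}:3  {6,7,10}:3  {7,9,10}:3  {8,9,10}:1
  |U|=4: {4,8,9,10}:1  {5,6,7,10}:12  {5,7,9,10}:12  {5,8,9,10}:4  {6,7,9,10}:6  {7,8,9,10}:4
  |U|=5: {3,4,8,9,10}:1  {4,5,8,9,10}:5  {4,7,8,9,10}:5  {5,6,7,9,10}:30  {5,7,8,9,10}:20  {6,7,8,9,10}:10
  |U|=6: {3,4,5,8,9,10}:6  {3,4,7,8,9,10}:6  {4,5,7,8,9,10}:30  {4,6,7,8,9,10}:15  {5,6,7,8,9,10}:60
  |U|=7: {3,4,5,7,8,9,10}:42  {3,4,6,7,8,9,10}:21  {4,5,6,7,8,9,10}:105
  |U|=8: {3,4,5,6,7,8,9,10}:168
  |U|=9: {2,3,4,5,6,7,8,9,10}:168
  start at 0(b): 168

168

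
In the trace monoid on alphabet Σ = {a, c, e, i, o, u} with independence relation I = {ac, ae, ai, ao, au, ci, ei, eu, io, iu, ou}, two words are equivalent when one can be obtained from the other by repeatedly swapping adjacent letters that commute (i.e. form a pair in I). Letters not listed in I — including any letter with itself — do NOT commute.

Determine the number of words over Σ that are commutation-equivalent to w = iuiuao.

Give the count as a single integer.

drop 0:i onto floor
drop 1:u onto floor
drop 2:i onto {0:i}
drop 3:u onto {1:u}
drop 4:a onto floor
drop 5:o onto floor
ground layer = {0:i, 1:u, 4:a, 5:o}
drop-orders for the pieces not yet dropped (sum over which currently-grounded one goes next):
  1 to go: {2} 1  {3} 1  {4} 1  {5} 1
  2 to go: {0,2} 1  {1,3} 1  {2,3} 2  {2,4} 2  {2,5} 2  {3,4} 2  {3,5} 2  {4,5} 2
  3 to go: {0,2,3} 3  {0,2,4} 3  {0,2,5} 3  {1,2,3} 3  {1,3,4} 3  {1,3,5} 3  {2,3,4} 6  {2,3,5} 6  {2,4,5} 6  {3,4,5} 6
  4 to go: {0,1,2,3} 6  {0,2,3,4} 12  {0,2,3,5} 12  {0,2,4,5} 12  {1,2,3,4} 12  {1,2,3,5} 12  {1,3,4,5} 12  {2,3,4,5} 24
  if 0:i drops first: 60 orders
  if 1:u drops first: 60 orders
  if 4:a drops first: 30 orders
  if 5:o drops first: 30 orders
heap linearizations: 180

180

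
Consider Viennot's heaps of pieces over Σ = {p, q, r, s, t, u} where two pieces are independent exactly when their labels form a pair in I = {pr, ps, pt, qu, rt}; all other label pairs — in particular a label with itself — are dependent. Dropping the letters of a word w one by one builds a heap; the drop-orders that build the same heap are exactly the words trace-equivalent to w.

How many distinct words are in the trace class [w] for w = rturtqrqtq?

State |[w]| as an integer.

#0=r has no predecessor
#1=t has no predecessor
#2=u depends on [0:r, 1:t]
#3=r depends on [2:u]
#4=t depends on [2:u]
#5=q depends on [3:r, 4:t]
#6=r depends on [5:q]
#7=q depends on [6:r]
#8=t depends on [7:q]
#9=q depends on [8:t]
sources: [0:r, 1:t]
N(rest) = Σ N(rest − s) over sources s of rest; N(one piece) = 1:
  size 1 → [9]=1
  size 2 → [8,9]=1
  size 3 → [7,8,9]=1
  size 4 → [6,7,8,9]=1
  size 5 → [5,6,7,8,9]=1
  size 6 → [3,5,6,7,8,9]=1  [4,5,6,7,8,9]=1
  size 7 → [3,4,5,6,7,8,9]=2
  size 8 → [2,3,4,5,6,7,8,9]=2
  first=0(r) contributes 2
  first=1(t) contributes 2
|[w]| = 4

4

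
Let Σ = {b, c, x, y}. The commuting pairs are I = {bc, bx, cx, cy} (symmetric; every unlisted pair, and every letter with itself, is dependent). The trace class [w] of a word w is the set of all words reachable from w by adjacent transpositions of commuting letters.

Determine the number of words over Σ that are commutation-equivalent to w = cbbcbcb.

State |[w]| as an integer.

35

0(c) covers ∅
1(b) covers ∅
2(b) covers 1:b
3(c) covers 0:c
4(b) covers 2:b
5(c) covers 3:c
6(b) covers 4:b
floor of heap: 0:c, 1:b
completions by unplaced set U, small U first (add the entries for U minus each lowest piece of U):
  |U|=1: {5}:1  {6}:1
  |U|=2: {3,5}:1  {4,6}:1  {5,6}:2
  |U|=3: {0,3,5}:1  {2,4,6}:1  {3,5,6}:3  {4,5,6}:3
  |U|=4: {0,3,5,6}:4  {1,2,4,6}:1  {2,4,5,6}:4  {3,4,5,6}:6
  |U|=5: {0,3,4,5,6}:10  {1,2,4,5,6}:5  {2,3,4,5,6}:10
  start at 0(c): 15
  start at 1(b): 20
sum over floor = 35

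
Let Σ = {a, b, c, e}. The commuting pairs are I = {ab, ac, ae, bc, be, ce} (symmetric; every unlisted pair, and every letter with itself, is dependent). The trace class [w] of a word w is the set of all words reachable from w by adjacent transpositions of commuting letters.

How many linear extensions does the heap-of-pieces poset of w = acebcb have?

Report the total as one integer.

180

0(a) covers ∅
1(c) covers ∅
2(e) covers ∅
3(b) covers ∅
4(c) covers 1:c
5(b) covers 3:b
floor of heap: 0:a, 1:c, 2:e, 3:b
completions by unplaced set U, small U first (add the entries for U minus each lowest piece of U):
  |U|=1: {0}:1  {2}:1  {4}:1  {5}:1
  |U|=2: {0,2}:2  {0,4}:2  {0,5}:2  {1,4}:1  {2,4}:2  {2,5}:2  {3,5}:1  {4,5}:2
  |U|=3: {0,1,4}:3  {0,2,4}:6  {0,2,5}:6  {0,3,5}:3  {0,4,5}:6  {1,2,4}:3  {1,4,5}:3  {2,3,5}:3  {2,4,5}:6  {3,4,5}:3
  |U|=4: {0,1,2,4}:12  {0,1,4,5}:12  {0,2,3,5}:12  {0,2,4,5}:24  {0,3,4,5}:12  {1,2,4,5}:12  {1,3,4,5}:6  {2,3,4,5}:12
  start at 0(a): 30
  start at 1(c): 60
  start at 2(e): 30
  start at 3(b): 60
sum over floor = 180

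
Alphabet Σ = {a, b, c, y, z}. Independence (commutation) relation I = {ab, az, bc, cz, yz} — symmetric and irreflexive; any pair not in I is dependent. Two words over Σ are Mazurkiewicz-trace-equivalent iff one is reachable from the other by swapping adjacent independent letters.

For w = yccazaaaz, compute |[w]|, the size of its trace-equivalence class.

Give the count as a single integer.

36

#0=y has no predecessor
#1=c depends on [0:y]
#2=c depends on [1:c]
#3=a depends on [2:c]
#4=z has no predecessor
#5=a depends on [3:a]
#6=a depends on [5:a]
#7=a depends on [6:a]
#8=z depends on [4:z]
sources: [0:y, 4:z]
N(rest) = Σ N(rest − s) over sources s of rest; N(one piece) = 1:
  size 1 → [7]=1  [8]=1
  size 2 → [4,8]=1  [6,7]=1  [7,8]=2
  size 3 → [4,7,8]=3  [5,6,7]=1  [6,7,8]=3
  size 4 → [3,5,6,7]=1  [4,6,7,8]=6  [5,6,7,8]=4
  size 5 → [2,3,5,6,7]=1  [3,5,6,7,8]=5  [4,5,6,7,8]=10
  size 6 → [1,2,3,5,6,7]=1  [2,3,5,6,7,8]=6  [3,4,5,6,7,8]=15
  size 7 → [0,1,2,3,5,6,7]=1  [1,2,3,5,6,7,8]=7  [2,3,4,5,6,7,8]=21
  first=0(y) contributes 28
  first=4(z) contributes 8
|[w]| = 36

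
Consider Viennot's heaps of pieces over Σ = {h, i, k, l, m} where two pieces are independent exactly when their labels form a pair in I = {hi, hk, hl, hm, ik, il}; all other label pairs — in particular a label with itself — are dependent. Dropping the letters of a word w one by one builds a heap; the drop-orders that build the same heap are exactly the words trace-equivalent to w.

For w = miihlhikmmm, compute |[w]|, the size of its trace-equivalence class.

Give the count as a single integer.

550

drop 0:m onto floor
drop 1:i onto {0:m}
drop 2:i onto {1:i}
drop 3:h onto floor
drop 4:l onto {0:m}
drop 5:h onto {3:h}
drop 6:i onto {2:i}
drop 7:k onto {4:l}
drop 8:m onto {6:i, 7:k}
drop 9:m onto {8:m}
drop 10:m onto {9:m}
ground layer = {0:m, 3:h}
drop-orders for the pieces not yet dropped (sum over which currently-grounded one goes next):
  1 to go: {5} 1  {10} 1
  2 to go: {3,5} 1  {5,10} 2  {9,10} 1
  3 to go: {3,5,10} 3  {5,9,10} 3  {8,9,10} 1
  4 to go: {3,5,9,10} 6  {5,8,9,10} 4  {6,8,9,10} 1  {7,8,9,10} 1
  5 to go: {2,6,8,9,10} 1  {3,5,8,9,10} 10  {4,7,8,9,10} 1  {5,6,8,9,10} 5  {5,7,8,9,10} 5  {6,7,8,9,10} 2
  6 to go: {1,2,6,8,9,10} 1  {2,5,6,8,9,10} 6  {2,6,7,8,9,10} 3  {3,5,6,8,9,10} 15  {3,5,7,8,9,10} 15  {4,5,7,8,9,10} 6  {4,6,7,8,9,10} 3  {5,6,7,8,9,10} 12
  7 to go: {1,2,5,6,8,9,10} 7  {1,2,6,7,8,9,10} 4  {2,3,5,6,8,9,10} 21  {2,4,6,7,8,9,10} 6  {2,5,6,7,8,9,10} 21  {3,4,5,7,8,9,10} 21  {3,5,6,7,8,9,10} 42  {4,5,6,7,8,9,10} 21
  8 to go: {1,2,3,5,6,8,9,10} 28  {1,2,4,6,7,8,9,10} 10  {1,2,5,6,7,8,9,10} 32  {2,3,5,6,7,8,9,10} 84  {2,4,5,6,7,8,9,10} 48  {3,4,5,6,7,8,9,10} 84
  9 to go: {0,1,2,4,6,7,8,9,10} 10  {1,2,3,5,6,7,8,9,10} 144  {1,2,4,5,6,7,8,9,10} 90  {2,3,4,5,6,7,8,9,10} 216
  if 0:m drops first: 450 orders
  if 3:h drops first: 100 orders
heap linearizations: 550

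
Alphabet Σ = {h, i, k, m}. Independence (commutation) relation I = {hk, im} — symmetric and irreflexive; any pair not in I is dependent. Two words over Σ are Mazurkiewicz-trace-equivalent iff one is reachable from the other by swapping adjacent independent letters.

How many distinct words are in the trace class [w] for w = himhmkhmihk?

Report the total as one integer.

16

piece 0:h — minimal
piece 1:i rests on {0:h}
piece 2:m rests on {0:h}
piece 3:h rests on {1:i, 2:m}
piece 4:m rests on {3:h}
piece 5:k rests on {4:m}
piece 6:h rests on {4:m}
piece 7:m rests on {5:k, 6:h}
piece 8:i rests on {5:k, 6:h}
piece 9:h rests on {7:m, 8:i}
piece 10:k rests on {7:m, 8:i}
minimal pieces: {0:h}
ways to finish when only these pieces remain (= sum over removing one remaining piece with nothing left below it):
  1 left: {9}→1  {10}→1
  2 left: {9,10}→2
  3 left: {7,9,10}→2  {8,9,10}→2
  4 left: {7,8,9,10}→4
  5 left: {5,7,8,9,10}→4  {6,7,8,9,10}→4
  6 left: {5,6,7,8,9,10}→8
  7 left: {4,5,6,7,8,9,10}→8
  8 left: {3,4,5,6,7,8,9,10}→8
  9 left: {1,3,4,5,6,7,8,9,10}→8  {2,3,4,5,6,7,8,9,10}→8
  placing 0:h first → 16 extensions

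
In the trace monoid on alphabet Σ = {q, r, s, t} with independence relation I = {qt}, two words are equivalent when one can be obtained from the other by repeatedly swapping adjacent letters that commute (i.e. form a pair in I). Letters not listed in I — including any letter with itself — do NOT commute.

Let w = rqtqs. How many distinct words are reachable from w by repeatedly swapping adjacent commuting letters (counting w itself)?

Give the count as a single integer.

piece 0:r — minimal
piece 1:q rests on {0:r}
piece 2:t rests on {0:r}
piece 3:q rests on {1:q}
piece 4:s rests on {2:t, 3:q}
minimal pieces: {0:r}
ways to finish when only these pieces remain (= sum over removing one remaining piece with nothing left below it):
  1 left: {4}→1
  2 left: {2,4}→1  {3,4}→1
  3 left: {1,3,4}→1  {2,3,4}→2
  placing 0:r first → 3 extensions

3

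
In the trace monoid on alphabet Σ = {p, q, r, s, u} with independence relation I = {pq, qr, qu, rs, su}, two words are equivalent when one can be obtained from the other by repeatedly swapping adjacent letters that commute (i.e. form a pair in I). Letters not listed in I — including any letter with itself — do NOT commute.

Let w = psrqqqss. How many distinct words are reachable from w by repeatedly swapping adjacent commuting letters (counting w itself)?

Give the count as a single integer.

7

#0=p has no predecessor
#1=s depends on [0:p]
#2=r depends on [0:p]
#3=q depends on [1:s]
#4=q depends on [3:q]
#5=q depends on [4:q]
#6=s depends on [5:q]
#7=s depends on [6:s]
sources: [0:p]
N(rest) = Σ N(rest − s) over sources s of rest; N(one piece) = 1:
  size 1 → [2]=1  [7]=1
  size 2 → [2,7]=2  [6,7]=1
  size 3 → [2,6,7]=3  [5,6,7]=1
  size 4 → [2,5,6,7]=4  [4,5,6,7]=1
  size 5 → [2,4,5,6,7]=5  [3,4,5,6,7]=1
  size 6 → [1,3,4,5,6,7]=1  [2,3,4,5,6,7]=6
  first=0(p) contributes 7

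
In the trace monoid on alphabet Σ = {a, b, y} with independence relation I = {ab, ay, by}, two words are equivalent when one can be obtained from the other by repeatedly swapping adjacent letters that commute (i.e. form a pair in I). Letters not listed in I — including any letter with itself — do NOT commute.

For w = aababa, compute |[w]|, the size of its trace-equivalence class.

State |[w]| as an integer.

15

0(a) covers ∅
1(a) covers 0:a
2(b) covers ∅
3(a) covers 1:a
4(b) covers 2:b
5(a) covers 3:a
floor of heap: 0:a, 2:b
completions by unplaced set U, small U first (add the entries for U minus each lowest piece of U):
  |U|=1: {4}:1  {5}:1
  |U|=2: {2,4}:1  {3,5}:1  {4,5}:2
  |U|=3: {1,3,5}:1  {2,4,5}:3  {3,4,5}:3
  |U|=4: {0,1,3,5}:1  {1,3,4,5}:4  {2,3,4,5}:6
  start at 0(a): 10
  start at 2(b): 5
sum over floor = 15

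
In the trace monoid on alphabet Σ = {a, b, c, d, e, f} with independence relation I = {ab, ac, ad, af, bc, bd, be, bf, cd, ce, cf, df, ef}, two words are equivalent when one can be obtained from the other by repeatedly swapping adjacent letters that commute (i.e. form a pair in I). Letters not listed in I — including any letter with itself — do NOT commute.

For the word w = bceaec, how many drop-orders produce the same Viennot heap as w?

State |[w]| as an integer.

60

piece 0:b — minimal
piece 1:c — minimal
piece 2:e — minimal
piece 3:a rests on {2:e}
piece 4:e rests on {3:a}
piece 5:c rests on {1:c}
minimal pieces: {0:b, 1:c, 2:e}
ways to finish when only these pieces remain (= sum over removing one remaining piece with nothing left below it):
  1 left: {0}→1  {4}→1  {5}→1
  2 left: {0,4}→2  {0,5}→2  {1,5}→1  {3,4}→1  {4,5}→2
  3 left: {0,1,5}→3  {0,3,4}→3  {0,4,5}→6  {1,4,5}→3  {2,3,4}→1  {3,4,5}→3
  4 left: {0,1,4,5}→12  {0,2,3,4}→4  {0,3,4,5}→12  {1,3,4,5}→6  {2,3,4,5}→4
  placing 0:b first → 10 extensions
  placing 1:c first → 20 extensions
  placing 2:e first → 30 extensions
total linear extensions = 60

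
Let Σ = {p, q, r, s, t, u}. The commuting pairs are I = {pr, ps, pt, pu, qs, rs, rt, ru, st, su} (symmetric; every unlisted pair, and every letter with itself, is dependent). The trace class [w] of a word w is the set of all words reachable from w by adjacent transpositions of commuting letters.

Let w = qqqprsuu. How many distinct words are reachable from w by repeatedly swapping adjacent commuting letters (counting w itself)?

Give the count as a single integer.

96

#0=q has no predecessor
#1=q depends on [0:q]
#2=q depends on [1:q]
#3=p depends on [2:q]
#4=r depends on [2:q]
#5=s has no predecessor
#6=u depends on [2:q]
#7=u depends on [6:u]
sources: [0:q, 5:s]
N(rest) = Σ N(rest − s) over sources s of rest; N(one piece) = 1:
  size 1 → [3]=1  [4]=1  [5]=1  [7]=1
  size 2 → [3,4]=2  [3,5]=2  [3,7]=2  [4,5]=2  [4,7]=2  [5,7]=2  [6,7]=1
  size 3 → [3,4,5]=6  [3,4,7]=6  [3,5,7]=6  [3,6,7]=3  [4,5,7]=6  [4,6,7]=3  [5,6,7]=3
  size 4 → [3,4,5,7]=24  [3,4,6,7]=12  [3,5,6,7]=12  [4,5,6,7]=12
  size 5 → [2,3,4,6,7]=12  [3,4,5,6,7]=60
  size 6 → [1,2,3,4,6,7]=12  [2,3,4,5,6,7]=72
  first=0(q) contributes 84
  first=5(s) contributes 12
|[w]| = 96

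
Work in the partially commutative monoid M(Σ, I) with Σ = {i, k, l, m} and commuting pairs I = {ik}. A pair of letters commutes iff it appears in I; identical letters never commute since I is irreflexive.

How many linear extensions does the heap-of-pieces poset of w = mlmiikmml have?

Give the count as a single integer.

3

drop 0:m onto floor
drop 1:l onto {0:m}
drop 2:m onto {1:l}
drop 3:i onto {2:m}
drop 4:i onto {3:i}
drop 5:k onto {2:m}
drop 6:m onto {4:i, 5:k}
drop 7:m onto {6:m}
drop 8:l onto {7:m}
ground layer = {0:m}
drop-orders for the pieces not yet dropped (sum over which currently-grounded one goes next):
  1 to go: {8} 1
  2 to go: {7,8} 1
  3 to go: {6,7,8} 1
  4 to go: {4,6,7,8} 1  {5,6,7,8} 1
  5 to go: {3,4,6,7,8} 1  {4,5,6,7,8} 2
  6 to go: {3,4,5,6,7,8} 3
  7 to go: {2,3,4,5,6,7,8} 3
  if 0:m drops first: 3 orders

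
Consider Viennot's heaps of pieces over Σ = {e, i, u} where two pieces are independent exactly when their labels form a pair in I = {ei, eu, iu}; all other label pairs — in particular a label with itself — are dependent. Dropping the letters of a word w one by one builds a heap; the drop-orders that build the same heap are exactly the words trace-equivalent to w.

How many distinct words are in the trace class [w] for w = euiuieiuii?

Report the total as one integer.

2520

piece 0:e — minimal
piece 1:u — minimal
piece 2:i — minimal
piece 3:u rests on {1:u}
piece 4:i rests on {2:i}
piece 5:e rests on {0:e}
piece 6:i rests on {4:i}
piece 7:u rests on {3:u}
piece 8:i rests on {6:i}
piece 9:i rests on {8:i}
minimal pieces: {0:e, 1:u, 2:i}
ways to finish when only these pieces remain (= sum over removing one remaining piece with nothing left below it):
  1 left: {5}→1  {7}→1  {9}→1
  2 left: {0,5}→1  {3,7}→1  {5,7}→2  {5,9}→2  {7,9}→2  {8,9}→1
  3 left: {0,5,7}→3  {0,5,9}→3  {1,3,7}→1  {3,5,7}→3  {3,7,9}→3  {5,7,9}→6  {5,8,9}→3  {6,8,9}→1  {7,8,9}→3
  4 left: {0,3,5,7}→6  {0,5,7,9}→12  {0,5,8,9}→6  {1,3,5,7}→4  {1,3,7,9}→4  {3,5,7,9}→12  {3,7,8,9}→6  {4,6,8,9}→1  {5,6,8,9}→4  {5,7,8,9}→12  {6,7,8,9}→4
  5 left: {0,1,3,5,7}→10  {0,3,5,7,9}→30  {0,5,6,8,9}→10  {0,5,7,8,9}→30  {1,3,5,7,9}→20  {1,3,7,8,9}→10  {2,4,6,8,9}→1  {3,5,7,8,9}→30  {3,6,7,8,9}→10  {4,5,6,8,9}→5  {4,6,7,8,9}→5  {5,6,7,8,9}→20
  6 left: {0,1,3,5,7,9}→60  {0,3,5,7,8,9}→90  {0,4,5,6,8,9}→15  {0,5,6,7,8,9}→60  {1,3,5,7,8,9}→60  {1,3,6,7,8,9}→20  {2,4,5,6,8,9}→6  {2,4,6,7,8,9}→6  {3,4,6,7,8,9}→15  {3,5,6,7,8,9}→60  {4,5,6,7,8,9}→30
  7 left: {0,1,3,5,7,8,9}→210  {0,2,4,5,6,8,9}→21  {0,3,5,6,7,8,9}→210  {0,4,5,6,7,8,9}→105  {1,3,4,6,7,8,9}→35  {1,3,5,6,7,8,9}→140  {2,3,4,6,7,8,9}→21  {2,4,5,6,7,8,9}→42  {3,4,5,6,7,8,9}→105
  8 left: {0,1,3,5,6,7,8,9}→560  {0,2,4,5,6,7,8,9}→168  {0,3,4,5,6,7,8,9}→420  {1,2,3,4,6,7,8,9}→56  {1,3,4,5,6,7,8,9}→280  {2,3,4,5,6,7,8,9}→168
  placing 0:e first → 504 extensions
  placing 1:u first → 756 extensions
  placing 2:i first → 1260 extensions
total linear extensions = 2520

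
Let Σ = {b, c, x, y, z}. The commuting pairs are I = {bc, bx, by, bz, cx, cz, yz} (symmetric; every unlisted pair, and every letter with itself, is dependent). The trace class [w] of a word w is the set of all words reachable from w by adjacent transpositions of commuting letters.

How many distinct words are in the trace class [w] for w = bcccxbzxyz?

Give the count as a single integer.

drop 0:b onto floor
drop 1:c onto floor
drop 2:c onto {1:c}
drop 3:c onto {2:c}
drop 4:x onto floor
drop 5:b onto {0:b}
drop 6:z onto {4:x}
drop 7:x onto {6:z}
drop 8:y onto {3:c, 7:x}
drop 9:z onto {7:x}
ground layer = {0:b, 1:c, 4:x}
drop-orders for the pieces not yet dropped (sum over which currently-grounded one goes next):
  1 to go: {5} 1  {8} 1  {9} 1
  2 to go: {0,5} 1  {3,8} 1  {5,8} 2  {5,9} 2  {8,9} 2
  3 to go: {0,5,8} 3  {0,5,9} 3  {2,3,8} 1  {3,5,8} 3  {3,8,9} 3  {5,8,9} 6  {7,8,9} 2
  4 to go: {0,3,5,8} 6  {0,5,8,9} 12  {1,2,3,8} 1  {2,3,5,8} 4  {2,3,8,9} 4  {3,5,8,9} 12  {3,7,8,9} 5  {5,7,8,9} 8  {6,7,8,9} 2
  5 to go: {0,2,3,5,8} 10  {0,3,5,8,9} 30  {0,5,7,8,9} 20  {1,2,3,5,8} 5  {1,2,3,8,9} 5  {2,3,5,8,9} 20  {2,3,7,8,9} 9  {3,5,7,8,9} 25  {3,6,7,8,9} 7  {4,6,7,8,9} 2  {5,6,7,8,9} 10
  6 to go: {0,1,2,3,5,8} 15  {0,2,3,5,8,9} 60  {0,3,5,7,8,9} 75  {0,5,6,7,8,9} 30  {1,2,3,5,8,9} 30  {1,2,3,7,8,9} 14  {2,3,5,7,8,9} 54  {2,3,6,7,8,9} 16  {3,4,6,7,8,9} 9  {3,5,6,7,8,9} 42  {4,5,6,7,8,9} 12
  7 to go: {0,1,2,3,5,8,9} 105  {0,2,3,5,7,8,9} 189  {0,3,5,6,7,8,9} 147  {0,4,5,6,7,8,9} 42  {1,2,3,5,7,8,9} 98  {1,2,3,6,7,8,9} 30  {2,3,4,6,7,8,9} 25  {2,3,5,6,7,8,9} 112  {3,4,5,6,7,8,9} 63
  8 to go: {0,1,2,3,5,7,8,9} 392  {0,2,3,5,6,7,8,9} 448  {0,3,4,5,6,7,8,9} 252  {1,2,3,4,6,7,8,9} 55  {1,2,3,5,6,7,8,9} 240  {2,3,4,5,6,7,8,9} 200
  if 0:b drops first: 495 orders
  if 1:c drops first: 900 orders
  if 4:x drops first: 1080 orders
heap linearizations: 2475

2475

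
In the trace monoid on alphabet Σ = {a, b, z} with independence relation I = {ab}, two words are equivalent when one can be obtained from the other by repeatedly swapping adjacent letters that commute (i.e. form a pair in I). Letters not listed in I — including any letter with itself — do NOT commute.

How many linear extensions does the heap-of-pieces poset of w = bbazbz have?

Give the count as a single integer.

3

piece 0:b — minimal
piece 1:b rests on {0:b}
piece 2:a — minimal
piece 3:z rests on {1:b, 2:a}
piece 4:b rests on {3:z}
piece 5:z rests on {4:b}
minimal pieces: {0:b, 2:a}
ways to finish when only these pieces remain (= sum over removing one remaining piece with nothing left below it):
  1 left: {5}→1
  2 left: {4,5}→1
  3 left: {3,4,5}→1
  4 left: {1,3,4,5}→1  {2,3,4,5}→1
  placing 0:b first → 2 extensions
  placing 2:a first → 1 extensions
total linear extensions = 3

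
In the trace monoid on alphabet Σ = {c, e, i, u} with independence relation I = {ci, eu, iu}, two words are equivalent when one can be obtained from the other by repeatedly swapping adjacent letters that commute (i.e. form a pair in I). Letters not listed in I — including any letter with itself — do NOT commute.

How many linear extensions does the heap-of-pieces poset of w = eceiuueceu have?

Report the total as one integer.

#0=e has no predecessor
#1=c depends on [0:e]
#2=e depends on [1:c]
#3=i depends on [2:e]
#4=u depends on [1:c]
#5=u depends on [4:u]
#6=e depends on [3:i]
#7=c depends on [5:u, 6:e]
#8=e depends on [7:c]
#9=u depends on [7:c]
sources: [0:e]
N(rest) = Σ N(rest − s) over sources s of rest; N(one piece) = 1:
  size 1 → [8]=1  [9]=1
  size 2 → [8,9]=2
  size 3 → [7,8,9]=2
  size 4 → [5,7,8,9]=2  [6,7,8,9]=2
  size 5 → [3,6,7,8,9]=2  [4,5,7,8,9]=2  [5,6,7,8,9]=4
  size 6 → [2,3,6,7,8,9]=2  [3,5,6,7,8,9]=6  [4,5,6,7,8,9]=6
  size 7 → [2,3,5,6,7,8,9]=8  [3,4,5,6,7,8,9]=12
  size 8 → [2,3,4,5,6,7,8,9]=20
  first=0(e) contributes 20

20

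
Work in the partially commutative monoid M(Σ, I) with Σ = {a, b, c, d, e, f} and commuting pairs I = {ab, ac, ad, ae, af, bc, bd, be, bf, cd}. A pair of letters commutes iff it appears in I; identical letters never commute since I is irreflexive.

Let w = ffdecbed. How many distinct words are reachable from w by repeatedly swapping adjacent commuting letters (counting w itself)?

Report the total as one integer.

drop 0:f onto floor
drop 1:f onto {0:f}
drop 2:d onto {1:f}
drop 3:e onto {2:d}
drop 4:c onto {3:e}
drop 5:b onto floor
drop 6:e onto {4:c}
drop 7:d onto {6:e}
ground layer = {0:f, 5:b}
drop-orders for the pieces not yet dropped (sum over which currently-grounded one goes next):
  1 to go: {5} 1  {7} 1
  2 to go: {5,7} 2  {6,7} 1
  3 to go: {4,6,7} 1  {5,6,7} 3
  4 to go: {3,4,6,7} 1  {4,5,6,7} 4
  5 to go: {2,3,4,6,7} 1  {3,4,5,6,7} 5
  6 to go: {1,2,3,4,6,7} 1  {2,3,4,5,6,7} 6
  if 0:f drops first: 7 orders
  if 5:b drops first: 1 orders
heap linearizations: 8

8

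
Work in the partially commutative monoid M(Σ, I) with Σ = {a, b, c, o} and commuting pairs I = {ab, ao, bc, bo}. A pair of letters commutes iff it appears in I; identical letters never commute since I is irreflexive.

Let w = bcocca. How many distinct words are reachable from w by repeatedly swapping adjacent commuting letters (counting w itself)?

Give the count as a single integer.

drop 0:b onto floor
drop 1:c onto floor
drop 2:o onto {1:c}
drop 3:c onto {2:o}
drop 4:c onto {3:c}
drop 5:a onto {4:c}
ground layer = {0:b, 1:c}
drop-orders for the pieces not yet dropped (sum over which currently-grounded one goes next):
  1 to go: {0} 1  {5} 1
  2 to go: {0,5} 2  {4,5} 1
  3 to go: {0,4,5} 3  {3,4,5} 1
  4 to go: {0,3,4,5} 4  {2,3,4,5} 1
  if 0:b drops first: 1 orders
  if 1:c drops first: 5 orders
heap linearizations: 6

6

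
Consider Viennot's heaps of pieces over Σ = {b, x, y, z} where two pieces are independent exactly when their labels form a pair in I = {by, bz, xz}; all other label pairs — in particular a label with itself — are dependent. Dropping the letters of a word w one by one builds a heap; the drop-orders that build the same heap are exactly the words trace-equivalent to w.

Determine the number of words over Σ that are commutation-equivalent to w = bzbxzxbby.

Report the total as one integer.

64

piece 0:b — minimal
piece 1:z — minimal
piece 2:b rests on {0:b}
piece 3:x rests on {2:b}
piece 4:z rests on {1:z}
piece 5:x rests on {3:x}
piece 6:b rests on {5:x}
piece 7:b rests on {6:b}
piece 8:y rests on {4:z, 5:x}
minimal pieces: {0:b, 1:z}
ways to finish when only these pieces remain (= sum over removing one remaining piece with nothing left below it):
  1 left: {7}→1  {8}→1
  2 left: {4,8}→1  {6,7}→1  {7,8}→2
  3 left: {1,4,8}→1  {4,7,8}→3  {6,7,8}→3
  4 left: {1,4,7,8}→4  {4,6,7,8}→6  {5,6,7,8}→3
  5 left: {1,4,6,7,8}→10  {3,5,6,7,8}→3  {4,5,6,7,8}→9
  6 left: {1,4,5,6,7,8}→19  {2,3,5,6,7,8}→3  {3,4,5,6,7,8}→12
  7 left: {0,2,3,5,6,7,8}→3  {1,3,4,5,6,7,8}→31  {2,3,4,5,6,7,8}→15
  placing 0:b first → 46 extensions
  placing 1:z first → 18 extensions
total linear extensions = 64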